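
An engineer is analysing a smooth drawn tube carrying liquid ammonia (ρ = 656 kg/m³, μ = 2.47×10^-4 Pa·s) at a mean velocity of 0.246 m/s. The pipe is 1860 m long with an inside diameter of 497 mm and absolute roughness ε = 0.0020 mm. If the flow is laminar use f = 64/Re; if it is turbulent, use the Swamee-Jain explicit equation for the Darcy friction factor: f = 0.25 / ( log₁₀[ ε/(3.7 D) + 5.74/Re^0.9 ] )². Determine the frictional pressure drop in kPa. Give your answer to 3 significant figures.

ΔP ≈ 1.06 kPa

Reynolds number Re = ρVD/μ = 656 · 0.246 · 0.497 / 0.000247 = 3.247e+05.
Re > 4000 → turbulent. Relative roughness ε/D = 2e-06/0.497 = 4.02e-06. Swamee-Jain: f = 0.25/(log₁₀[4.02e-06/3.7 + 5.74/3.247e+05^0.9])² = 0.25/(log₁₀[1.09e-06 + 6.29e-05])² = 0.25/(-4.194)² = 0.01421.
Darcy-Weisbach: ΔP = f(L/D)(ρV²/2) = 0.01421·(1860/0.497)·(656·0.246²/2) = 0.01421·3742·19.85 = 1056 Pa.
ΔP = 1056 Pa = 1.06 kPa.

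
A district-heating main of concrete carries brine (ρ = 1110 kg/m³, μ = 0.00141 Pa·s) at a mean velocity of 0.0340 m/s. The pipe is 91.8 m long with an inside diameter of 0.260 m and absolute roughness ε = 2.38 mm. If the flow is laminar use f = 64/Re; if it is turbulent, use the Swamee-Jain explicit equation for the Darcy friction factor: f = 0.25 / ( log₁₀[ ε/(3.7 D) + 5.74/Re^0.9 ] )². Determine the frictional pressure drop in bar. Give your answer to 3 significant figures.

ΔP ≈ 1.03×10^-4 bar

Reynolds number Re = ρVD/μ = 1110 · 0.034 · 0.26 / 0.00141 = 6959.
Re > 4000 → turbulent. Relative roughness ε/D = 0.00238/0.26 = 0.00915. Swamee-Jain: f = 0.25/(log₁₀[0.00915/3.7 + 5.74/6959^0.9])² = 0.25/(log₁₀[0.00247 + 0.002])² = 0.25/(-2.349)² = 0.04529.
Darcy-Weisbach: ΔP = f(L/D)(ρV²/2) = 0.04529·(91.8/0.26)·(1110·0.034²/2) = 0.04529·353.1·0.6416 = 10.26 Pa.
ΔP = 10.26 Pa = 1.03×10^-4 bar.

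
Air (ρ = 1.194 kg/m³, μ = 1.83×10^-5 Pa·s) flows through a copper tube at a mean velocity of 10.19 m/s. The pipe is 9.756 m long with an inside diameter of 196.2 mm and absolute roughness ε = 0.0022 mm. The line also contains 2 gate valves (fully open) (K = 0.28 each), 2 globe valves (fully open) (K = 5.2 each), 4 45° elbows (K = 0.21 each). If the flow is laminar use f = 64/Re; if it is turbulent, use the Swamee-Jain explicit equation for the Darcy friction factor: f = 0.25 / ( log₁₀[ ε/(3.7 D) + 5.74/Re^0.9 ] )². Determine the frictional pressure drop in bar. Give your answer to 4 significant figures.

Reynolds number Re = ρVD/μ = 1.194 · 10.19 · 0.1962 / 1.83e-05 = 1.304e+05.
Re > 4000 → turbulent. Relative roughness ε/D = 2.2e-06/0.1962 = 1.12e-05. Swamee-Jain: f = 0.25/(log₁₀[1.12e-05/3.7 + 5.74/1.304e+05^0.9])² = 0.25/(log₁₀[3.03e-06 + 0.000143])² = 0.25/(-3.836)² = 0.01699.
Total minor-loss coefficient ΣK = 2·0.28 + 2·5.2 + 4·0.21 = 11.8.
ΔP = [f·L/D + ΣK]·(ρV²/2) = [0.01699·9.756/0.1962 + 11.8]·(1.194·10.19²/2) = [0.8449 + 11.8]·61.99 = 783.9 Pa.
ΔP = 783.9 Pa = 0.007839 bar.

ΔP ≈ 0.007839 bar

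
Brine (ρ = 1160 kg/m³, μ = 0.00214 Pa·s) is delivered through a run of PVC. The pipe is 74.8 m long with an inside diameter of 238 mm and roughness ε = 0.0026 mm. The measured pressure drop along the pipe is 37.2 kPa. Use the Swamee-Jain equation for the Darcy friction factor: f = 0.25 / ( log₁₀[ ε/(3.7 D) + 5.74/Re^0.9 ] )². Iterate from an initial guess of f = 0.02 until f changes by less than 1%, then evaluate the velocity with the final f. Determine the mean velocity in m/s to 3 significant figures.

Rearranging Darcy-Weisbach: V = √(2·ΔP·D/(f·L·ρ)). With ε/D = 2.6e-06/0.238 = 1.09e-05, iterate starting from f = 0.02:
  f = 0.02 → V = √(2·3.72e+04·0.238/(0.02·74.8·1160)) = 3.194 m/s; Re = ρVD/μ = 4.121e+05; f → 0.01371
  f = 0.01371 → V = 3.858 m/s; Re = 4.977e+05; f → 0.01328
  f = 0.01328 → V = 3.921 m/s; Re = 5.058e+05; f → 0.01324
Converged (Δf/f < 1%). With the final f = 0.01324: V = √(2·3.72e+04·0.238/(0.01324·74.8·1160)) = 3.926 m/s.

V ≈ 3.93 m/s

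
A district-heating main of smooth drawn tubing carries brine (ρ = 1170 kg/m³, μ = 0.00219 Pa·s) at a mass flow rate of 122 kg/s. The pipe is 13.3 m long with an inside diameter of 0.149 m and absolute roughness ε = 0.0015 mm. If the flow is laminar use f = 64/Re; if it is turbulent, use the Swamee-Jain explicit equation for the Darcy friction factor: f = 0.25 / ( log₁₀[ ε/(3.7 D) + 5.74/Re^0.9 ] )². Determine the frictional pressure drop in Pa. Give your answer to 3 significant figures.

A = πD²/4 = π(0.149)²/4 = 0.01744 m²; mean velocity V = ṁ/(ρA) = 122/(1170 · 0.01744) = 5.98 m/s.
Reynolds number Re = ρVD/μ = 1170 · 5.98 · 0.149 / 0.00219 = 4.76e+05.
Re > 4000 → turbulent. Relative roughness ε/D = 1.5e-06/0.149 = 1.01e-05. Swamee-Jain: f = 0.25/(log₁₀[1.01e-05/3.7 + 5.74/4.76e+05^0.9])² = 0.25/(log₁₀[2.72e-06 + 4.46e-05])² = 0.25/(-4.325)² = 0.01336.
Darcy-Weisbach: ΔP = f(L/D)(ρV²/2) = 0.01336·(13.3/0.149)·(1170·5.98²/2) = 0.01336·89.26·2.092e+04 = 2.496e+04 Pa.

ΔP ≈ 25000 Pa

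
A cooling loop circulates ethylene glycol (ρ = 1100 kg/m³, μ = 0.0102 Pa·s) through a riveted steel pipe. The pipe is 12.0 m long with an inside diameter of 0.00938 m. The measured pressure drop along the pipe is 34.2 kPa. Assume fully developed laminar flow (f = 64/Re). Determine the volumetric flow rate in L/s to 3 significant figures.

For laminar flow, f = 64/Re with Re = ρVD/μ, so Darcy-Weisbach reduces to ΔP = 32μLV/D². Solving for V: V = ΔP·D²/(32μL) = 3.42e+04·(0.00938)²/(32·0.0102·12) = 0.7682 m/s.
Check: Re = ρVD/μ = 1100·0.7682·0.00938/0.0102 = 777.1 < 2300, so the laminar assumption holds.
Q = V·A = 0.7682·(π/4·0.00938²) = 5.309e-05 m³/s = 0.0531 L/s.

Q ≈ 0.0531 L/s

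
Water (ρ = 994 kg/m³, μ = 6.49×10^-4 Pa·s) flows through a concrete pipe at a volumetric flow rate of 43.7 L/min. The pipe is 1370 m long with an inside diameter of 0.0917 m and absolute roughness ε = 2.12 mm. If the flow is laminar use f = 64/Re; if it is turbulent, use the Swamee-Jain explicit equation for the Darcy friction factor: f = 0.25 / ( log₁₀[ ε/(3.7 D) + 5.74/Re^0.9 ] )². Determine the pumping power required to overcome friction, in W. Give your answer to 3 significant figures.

Q = 43.7 L/min = 43.7/60000 = 0.0007283 m³/s.
Cross-sectional area A = πD²/4 = π(0.0917)²/4 = 0.006604 m²; mean velocity V = Q/A = 0.0007283/0.006604 = 0.1103 m/s.
Reynolds number Re = ρVD/μ = 994 · 0.1103 · 0.0917 / 0.000649 = 1.549e+04.
Re > 4000 → turbulent. Relative roughness ε/D = 0.00212/0.0917 = 0.0231. Swamee-Jain: f = 0.25/(log₁₀[0.0231/3.7 + 5.74/1.549e+04^0.9])² = 0.25/(log₁₀[0.00625 + 0.000973])² = 0.25/(-2.141)² = 0.05452.
Darcy-Weisbach: ΔP = f(L/D)(ρV²/2) = 0.05452·(1370/0.0917)·(994·0.1103²/2) = 0.05452·1.494e+04·6.044 = 4923 Pa.
Pumping power P = QΔP = 0.0007283·4923 = 3.586 W = 3.59 W.

P ≈ 3.59 W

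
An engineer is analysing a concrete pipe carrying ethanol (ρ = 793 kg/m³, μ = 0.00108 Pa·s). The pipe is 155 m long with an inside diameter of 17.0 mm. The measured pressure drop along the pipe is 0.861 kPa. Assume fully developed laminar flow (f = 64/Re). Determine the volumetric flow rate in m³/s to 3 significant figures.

Q ≈ 1.05×10^-5 m³/s

For laminar flow, f = 64/Re with Re = ρVD/μ, so Darcy-Weisbach reduces to ΔP = 32μLV/D². Solving for V: V = ΔP·D²/(32μL) = 861·(0.017)²/(32·0.00108·155) = 0.04645 m/s.
Check: Re = ρVD/μ = 793·0.04645·0.017/0.00108 = 579.8 < 2300, so the laminar assumption holds.
Q = V·A = 0.04645·(π/4·0.017²) = 1.054e-05 m³/s = 1.05×10^-5 m³/s.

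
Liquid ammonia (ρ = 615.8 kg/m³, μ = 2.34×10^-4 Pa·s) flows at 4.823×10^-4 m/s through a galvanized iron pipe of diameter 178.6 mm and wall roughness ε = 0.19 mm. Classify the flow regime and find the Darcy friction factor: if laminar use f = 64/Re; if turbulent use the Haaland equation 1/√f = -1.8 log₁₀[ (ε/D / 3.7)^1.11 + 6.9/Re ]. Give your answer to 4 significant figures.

Re = ρVD/μ = 615.8·0.0004823·0.1786/0.000234 = 226.7.
Re < 2300 → laminar, so f = 64/Re = 0.2823 (roughness is irrelevant in laminar flow).

f ≈ 0.2823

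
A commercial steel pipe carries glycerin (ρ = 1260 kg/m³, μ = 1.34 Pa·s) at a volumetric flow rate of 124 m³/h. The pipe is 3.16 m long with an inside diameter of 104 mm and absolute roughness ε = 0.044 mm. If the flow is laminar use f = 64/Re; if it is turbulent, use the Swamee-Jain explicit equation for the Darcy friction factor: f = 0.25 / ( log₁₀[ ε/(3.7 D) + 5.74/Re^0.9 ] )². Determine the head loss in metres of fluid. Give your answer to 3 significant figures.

Q = 124 m³/h = 124/3600 = 0.03444 m³/s.
Cross-sectional area A = πD²/4 = π(0.104)²/4 = 0.008495 m²; mean velocity V = Q/A = 0.03444/0.008495 = 4.055 m/s.
Reynolds number Re = ρVD/μ = 1260 · 4.055 · 0.104 / 1.34 = 396.5.
Re < 2300 → laminar flow, so f = 64/Re = 64/396.5 = 0.1614 (the turbulent correlation is not needed).
Darcy-Weisbach: ΔP = f(L/D)(ρV²/2) = 0.1614·(3.16/0.104)·(1260·4.055²/2) = 0.1614·30.38·1.036e+04 = 5.08e+04 Pa.
Head loss h_f = ΔP/(ρg) = 5.08e+04/(1260·9.81) = 4.11 m.

h_f ≈ 4.11 m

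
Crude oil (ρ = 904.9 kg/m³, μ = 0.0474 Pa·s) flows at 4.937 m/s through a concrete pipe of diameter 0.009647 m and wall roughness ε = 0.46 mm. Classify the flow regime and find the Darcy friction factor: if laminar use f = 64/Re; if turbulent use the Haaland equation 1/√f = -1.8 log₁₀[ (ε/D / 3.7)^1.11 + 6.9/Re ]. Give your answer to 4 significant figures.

f ≈ 0.07039

Re = ρVD/μ = 904.9·4.937·0.009647/0.0474 = 909.2.
Re < 2300 → laminar, so f = 64/Re = 0.07039 (roughness is irrelevant in laminar flow).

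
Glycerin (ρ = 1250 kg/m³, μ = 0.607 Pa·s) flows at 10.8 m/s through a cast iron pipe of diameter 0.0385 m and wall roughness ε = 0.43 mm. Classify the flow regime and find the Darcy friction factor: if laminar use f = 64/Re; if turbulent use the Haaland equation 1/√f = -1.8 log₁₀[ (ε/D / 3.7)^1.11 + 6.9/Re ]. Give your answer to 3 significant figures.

Re = ρVD/μ = 1250·10.8·0.0385/0.607 = 856.3.
Re < 2300 → laminar, so f = 64/Re = 0.07474 (roughness is irrelevant in laminar flow).

f ≈ 0.0747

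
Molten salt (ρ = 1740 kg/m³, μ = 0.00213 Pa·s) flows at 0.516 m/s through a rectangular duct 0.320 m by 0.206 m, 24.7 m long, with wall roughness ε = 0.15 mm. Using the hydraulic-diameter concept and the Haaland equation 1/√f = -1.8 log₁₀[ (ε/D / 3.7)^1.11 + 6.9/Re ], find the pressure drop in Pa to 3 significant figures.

Hydraulic diameter D_h = 4A/P = 4·(0.32·0.206)/(2·(0.32+0.206)) = 0.2637/1.052 = 0.2506 m.
Re = ρVD_h/μ = 1740·0.516·0.2506/0.00213 = 1.057e+05.
ε/D_h = 0.00015/0.2506 = 0.000598; Haaland gives 1/√f = -1.8 log₁₀[6.19e-05+6.53e-05] = 7.012, so f = 0.02034.
ΔP = f(L/D_h)(ρV²/2) = 0.02034·24.7/0.2506·231.6 = 464.3 Pa.

ΔP ≈ 464 Pa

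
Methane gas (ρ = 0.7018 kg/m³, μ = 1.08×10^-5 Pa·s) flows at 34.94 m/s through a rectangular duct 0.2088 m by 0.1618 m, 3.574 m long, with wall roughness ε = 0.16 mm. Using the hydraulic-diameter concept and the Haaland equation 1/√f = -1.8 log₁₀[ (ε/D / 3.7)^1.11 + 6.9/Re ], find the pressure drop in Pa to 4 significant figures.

ΔP ≈ 165.8 Pa

Hydraulic diameter D_h = 4A/P = 4·(0.2088·0.1618)/(2·(0.2088+0.1618)) = 0.1351/0.7412 = 0.1823 m.
Re = ρVD_h/μ = 0.7018·34.94·0.1823/1.08e-05 = 4.139e+05.
ε/D_h = 0.00016/0.1823 = 0.000878; Haaland gives 1/√f = -1.8 log₁₀[9.47e-05+1.67e-05] = 7.116, so f = 0.01975.
ΔP = f(L/D_h)(ρV²/2) = 0.01975·3.574/0.1823·428.4 = 165.8 Pa.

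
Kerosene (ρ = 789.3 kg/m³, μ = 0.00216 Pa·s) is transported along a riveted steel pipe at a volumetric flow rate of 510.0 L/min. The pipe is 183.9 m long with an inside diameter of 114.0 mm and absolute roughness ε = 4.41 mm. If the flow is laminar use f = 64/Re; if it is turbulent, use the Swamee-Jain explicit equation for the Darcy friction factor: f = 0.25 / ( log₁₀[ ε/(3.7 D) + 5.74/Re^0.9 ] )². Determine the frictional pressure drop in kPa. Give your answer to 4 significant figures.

Q = 510.0 L/min = 510.0/60000 = 0.0085 m³/s.
Cross-sectional area A = πD²/4 = π(0.114)²/4 = 0.01021 m²; mean velocity V = Q/A = 0.0085/0.01021 = 0.8328 m/s.
Reynolds number Re = ρVD/μ = 789.3 · 0.8328 · 0.114 / 0.00216 = 3.469e+04.
Re > 4000 → turbulent. Relative roughness ε/D = 0.00441/0.114 = 0.0387. Swamee-Jain: f = 0.25/(log₁₀[0.0387/3.7 + 5.74/3.469e+04^0.9])² = 0.25/(log₁₀[0.0105 + 0.000471])² = 0.25/(-1.962)² = 0.06497.
Darcy-Weisbach: ΔP = f(L/D)(ρV²/2) = 0.06497·(183.9/0.114)·(789.3·0.8328²/2) = 0.06497·1613·273.7 = 2.869e+04 Pa.
ΔP = 2.869e+04 Pa = 28.69 kPa.

ΔP ≈ 28.69 kPa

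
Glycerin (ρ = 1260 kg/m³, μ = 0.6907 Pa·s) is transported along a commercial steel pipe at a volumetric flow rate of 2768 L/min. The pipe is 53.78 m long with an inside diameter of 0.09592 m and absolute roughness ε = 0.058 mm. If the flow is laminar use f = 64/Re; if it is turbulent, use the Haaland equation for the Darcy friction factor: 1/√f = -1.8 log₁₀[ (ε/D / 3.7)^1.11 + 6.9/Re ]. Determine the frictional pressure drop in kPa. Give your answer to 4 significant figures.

Q = 2768 L/min = 2768/60000 = 0.04613 m³/s.
Cross-sectional area A = πD²/4 = π(0.09592)²/4 = 0.007226 m²; mean velocity V = Q/A = 0.04613/0.007226 = 6.384 m/s.
Reynolds number Re = ρVD/μ = 1260 · 6.384 · 0.09592 / 0.691 = 1117.
Re < 2300 → laminar flow, so f = 64/Re = 64/1117 = 0.05729 (the turbulent correlation is not needed).
Darcy-Weisbach: ΔP = f(L/D)(ρV²/2) = 0.05729·(53.78/0.09592)·(1260·6.384²/2) = 0.05729·560.7·2.568e+04 = 8.248e+05 Pa.
ΔP = 8.248e+05 Pa = 824.8 kPa.

ΔP ≈ 824.8 kPa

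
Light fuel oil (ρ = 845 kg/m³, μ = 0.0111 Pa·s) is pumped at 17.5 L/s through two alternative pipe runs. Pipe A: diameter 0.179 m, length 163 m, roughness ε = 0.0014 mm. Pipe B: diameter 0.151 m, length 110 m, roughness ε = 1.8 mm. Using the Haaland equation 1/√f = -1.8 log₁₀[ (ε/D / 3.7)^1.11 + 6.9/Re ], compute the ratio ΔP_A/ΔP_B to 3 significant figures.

Pipe A: V = Q/A = 0.0175/0.02516 = 0.6954 m/s; Re = 9476; ε/D = 7.82e-06; Haaland → f = 0.03135; ΔP_A = f(L/D)(ρV²/2) = 5834 Pa.
Pipe B: V = Q/A = 0.0175/0.01791 = 0.9772 m/s; Re = 1.123e+04; ε/D = 0.0119; Haaland → f = 0.04452; ΔP_B = f(L/D)(ρV²/2) = 1.309e+04 Pa.
ΔP_A/ΔP_B = 5834/1.309e+04 = 0.446.

ΔP_A/ΔP_B ≈ 0.446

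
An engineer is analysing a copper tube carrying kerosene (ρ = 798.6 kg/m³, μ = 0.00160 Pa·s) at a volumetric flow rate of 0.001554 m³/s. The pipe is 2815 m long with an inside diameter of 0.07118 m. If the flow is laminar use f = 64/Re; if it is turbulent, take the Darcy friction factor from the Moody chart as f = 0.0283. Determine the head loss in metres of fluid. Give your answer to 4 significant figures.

h_f ≈ 8.700 m

Cross-sectional area A = πD²/4 = π(0.07118)²/4 = 0.003979 m²; mean velocity V = Q/A = 0.001554/0.003979 = 0.3905 m/s.
Reynolds number Re = ρVD/μ = 798.6 · 0.3905 · 0.07118 / 0.0016 = 1.387e+04.
Re > 4000 → turbulent; use the Moody-chart value f = 0.0283.
Darcy-Weisbach: ΔP = f(L/D)(ρV²/2) = 0.0283·(2815/0.07118)·(798.6·0.3905²/2) = 0.0283·3.955e+04·60.9 = 6.815e+04 Pa.
Head loss h_f = ΔP/(ρg) = 6.815e+04/(798.6·9.81) = 8.700 m.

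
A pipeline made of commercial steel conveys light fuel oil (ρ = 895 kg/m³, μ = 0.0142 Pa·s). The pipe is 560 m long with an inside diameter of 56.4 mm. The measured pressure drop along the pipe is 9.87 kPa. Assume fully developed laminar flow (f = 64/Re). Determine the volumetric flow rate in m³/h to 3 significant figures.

For laminar flow, f = 64/Re with Re = ρVD/μ, so Darcy-Weisbach reduces to ΔP = 32μLV/D². Solving for V: V = ΔP·D²/(32μL) = 9870·(0.0564)²/(32·0.0142·560) = 0.1234 m/s.
Check: Re = ρVD/μ = 895·0.1234·0.0564/0.0142 = 438.6 < 2300, so the laminar assumption holds.
Q = V·A = 0.1234·(π/4·0.0564²) = 0.0003082 m³/s = 1.11 m³/h.

Q ≈ 1.11 m³/h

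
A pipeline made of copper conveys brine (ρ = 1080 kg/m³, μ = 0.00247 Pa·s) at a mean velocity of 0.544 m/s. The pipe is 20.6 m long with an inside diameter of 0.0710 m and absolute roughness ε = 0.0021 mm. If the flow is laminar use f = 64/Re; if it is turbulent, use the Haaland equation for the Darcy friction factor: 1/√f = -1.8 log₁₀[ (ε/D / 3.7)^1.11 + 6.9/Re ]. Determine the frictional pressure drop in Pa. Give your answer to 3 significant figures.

ΔP ≈ 1250 Pa

Reynolds number Re = ρVD/μ = 1080 · 0.544 · 0.071 / 0.00247 = 1.689e+04.
Re > 4000 → turbulent. Relative roughness ε/D = 2.1e-06/0.071 = 2.96e-05. Haaland: 1/√f = -1.8 log₁₀[(2.96e-05/3.7)^1.11 + 6.9/1.689e+04] = -1.8 log₁₀[2.2e-06 + 0.000409] = 6.096, so f = 0.02691.
Darcy-Weisbach: ΔP = f(L/D)(ρV²/2) = 0.02691·(20.6/0.071)·(1080·0.544²/2) = 0.02691·290.1·159.8 = 1248 Pa.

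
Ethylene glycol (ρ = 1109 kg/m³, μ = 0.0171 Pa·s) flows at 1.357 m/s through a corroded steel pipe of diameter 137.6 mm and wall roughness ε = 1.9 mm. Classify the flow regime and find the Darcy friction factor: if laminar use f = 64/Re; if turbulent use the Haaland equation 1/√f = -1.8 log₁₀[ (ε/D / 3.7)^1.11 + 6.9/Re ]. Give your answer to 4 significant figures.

Re = ρVD/μ = 1109·1.357·0.1376/0.0171 = 1.211e+04.
Re > 4000 → turbulent. ε/D = 0.0019/0.1376 = 0.0138; Haaland: 1/√f = -1.8 log₁₀[0.00202 + 0.00057] = 4.657, so f = 0.04611.

f ≈ 0.04611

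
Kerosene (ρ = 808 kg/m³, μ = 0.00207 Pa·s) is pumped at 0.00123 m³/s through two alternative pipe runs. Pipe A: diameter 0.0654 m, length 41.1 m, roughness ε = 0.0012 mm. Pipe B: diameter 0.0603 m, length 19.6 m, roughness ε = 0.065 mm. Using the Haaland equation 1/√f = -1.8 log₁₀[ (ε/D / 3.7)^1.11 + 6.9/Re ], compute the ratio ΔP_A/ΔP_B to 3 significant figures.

Pipe A: V = Q/A = 0.00123/0.003359 = 0.3662 m/s; Re = 9347; ε/D = 1.83e-05; Haaland → f = 0.03148; ΔP_A = f(L/D)(ρV²/2) = 1072 Pa.
Pipe B: V = Q/A = 0.00123/0.002856 = 0.4307 m/s; Re = 1.014e+04; ε/D = 0.00108; Haaland → f = 0.03218; ΔP_B = f(L/D)(ρV²/2) = 783.8 Pa.
ΔP_A/ΔP_B = 1072/783.8 = 1.37.

ΔP_A/ΔP_B ≈ 1.37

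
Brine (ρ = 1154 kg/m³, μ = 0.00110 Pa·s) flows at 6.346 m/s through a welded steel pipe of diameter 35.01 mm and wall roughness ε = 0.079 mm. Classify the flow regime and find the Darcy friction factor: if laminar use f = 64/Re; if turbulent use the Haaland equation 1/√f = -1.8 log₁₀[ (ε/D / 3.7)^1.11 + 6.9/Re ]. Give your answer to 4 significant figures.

Re = ρVD/μ = 1154·6.346·0.03501/0.0011 = 2.331e+05.
Re > 4000 → turbulent. ε/D = 7.9e-05/0.03501 = 0.00226; Haaland: 1/√f = -1.8 log₁₀[0.00027 + 2.96e-05] = 6.342, so f = 0.02486.

f ≈ 0.02486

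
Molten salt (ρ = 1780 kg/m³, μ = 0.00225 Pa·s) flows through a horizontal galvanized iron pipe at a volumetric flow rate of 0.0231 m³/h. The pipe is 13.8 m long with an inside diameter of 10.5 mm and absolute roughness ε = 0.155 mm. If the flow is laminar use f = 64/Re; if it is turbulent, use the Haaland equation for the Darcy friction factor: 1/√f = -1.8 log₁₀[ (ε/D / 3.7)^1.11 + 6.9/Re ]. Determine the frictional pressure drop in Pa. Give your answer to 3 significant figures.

ΔP ≈ 668 Pa

Q = 0.0231 m³/h = 0.0231/3600 = 6.417e-06 m³/s.
Cross-sectional area A = πD²/4 = π(0.0105)²/4 = 8.659e-05 m²; mean velocity V = Q/A = 6.417e-06/8.659e-05 = 0.0741 m/s.
Reynolds number Re = ρVD/μ = 1780 · 0.0741 · 0.0105 / 0.00225 = 615.6.
Re < 2300 → laminar flow, so f = 64/Re = 64/615.6 = 0.104 (the turbulent correlation is not needed).
Darcy-Weisbach: ΔP = f(L/D)(ρV²/2) = 0.104·(13.8/0.0105)·(1780·0.0741²/2) = 0.104·1314·4.887 = 667.8 Pa.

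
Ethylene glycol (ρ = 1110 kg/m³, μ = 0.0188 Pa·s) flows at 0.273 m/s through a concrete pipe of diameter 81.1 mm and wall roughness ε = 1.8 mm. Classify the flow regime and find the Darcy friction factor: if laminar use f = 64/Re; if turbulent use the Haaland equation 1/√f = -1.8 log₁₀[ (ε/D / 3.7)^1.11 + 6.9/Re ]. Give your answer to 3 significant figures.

Re = ρVD/μ = 1110·0.273·0.0811/0.0188 = 1307.
Re < 2300 → laminar, so f = 64/Re = 0.04896 (roughness is irrelevant in laminar flow).

f ≈ 0.0490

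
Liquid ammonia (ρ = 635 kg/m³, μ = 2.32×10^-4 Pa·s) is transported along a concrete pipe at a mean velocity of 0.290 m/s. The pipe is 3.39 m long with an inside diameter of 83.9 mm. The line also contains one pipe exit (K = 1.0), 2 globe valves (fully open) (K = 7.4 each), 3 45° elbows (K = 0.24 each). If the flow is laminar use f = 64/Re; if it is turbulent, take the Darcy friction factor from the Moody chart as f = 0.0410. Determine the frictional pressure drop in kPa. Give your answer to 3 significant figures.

Reynolds number Re = ρVD/μ = 635 · 0.29 · 0.0839 / 0.000232 = 6.66e+04.
Re > 4000 → turbulent; use the Moody-chart value f = 0.0410.
Total minor-loss coefficient ΣK = 1·1 + 2·7.4 + 3·0.24 = 16.5.
ΔP = [f·L/D + ΣK]·(ρV²/2) = [0.041·3.39/0.0839 + 16.5]·(635·0.29²/2) = [1.657 + 16.5]·26.7 = 485.3 Pa.
ΔP = 485.3 Pa = 0.485 kPa.

ΔP ≈ 0.485 kPa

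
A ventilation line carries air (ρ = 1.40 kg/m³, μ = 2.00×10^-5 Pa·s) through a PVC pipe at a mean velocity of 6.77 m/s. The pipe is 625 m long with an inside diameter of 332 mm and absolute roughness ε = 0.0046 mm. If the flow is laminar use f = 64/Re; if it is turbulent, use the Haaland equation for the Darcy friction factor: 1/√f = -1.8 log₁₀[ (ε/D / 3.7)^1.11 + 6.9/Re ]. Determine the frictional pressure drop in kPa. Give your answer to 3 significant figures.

ΔP ≈ 0.986 kPa

Reynolds number Re = ρVD/μ = 1.4 · 6.77 · 0.332 / 2e-05 = 1.573e+05.
Re > 4000 → turbulent. Relative roughness ε/D = 4.6e-06/0.332 = 1.39e-05. Haaland: 1/√f = -1.8 log₁₀[(1.39e-05/3.7)^1.11 + 6.9/1.573e+05] = -1.8 log₁₀[9.47e-07 + 4.39e-05] = 7.828, so f = 0.01632.
Darcy-Weisbach: ΔP = f(L/D)(ρV²/2) = 0.01632·(625/0.332)·(1.4·6.77²/2) = 0.01632·1883·32.08 = 985.7 Pa.
ΔP = 985.7 Pa = 0.986 kPa.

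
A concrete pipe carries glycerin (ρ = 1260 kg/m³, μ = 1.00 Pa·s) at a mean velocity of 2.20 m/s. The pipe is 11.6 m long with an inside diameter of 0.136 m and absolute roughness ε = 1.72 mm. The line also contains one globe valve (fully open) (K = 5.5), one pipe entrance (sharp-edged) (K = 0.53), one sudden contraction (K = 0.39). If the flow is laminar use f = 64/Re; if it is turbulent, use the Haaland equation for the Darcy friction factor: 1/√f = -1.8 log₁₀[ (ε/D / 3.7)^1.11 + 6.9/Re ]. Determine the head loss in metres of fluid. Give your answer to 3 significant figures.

h_f ≈ 5.16 m

Reynolds number Re = ρVD/μ = 1260 · 2.2 · 0.136 / 1 = 377.
Re < 2300 → laminar flow, so f = 64/Re = 64/377 = 0.1698 (the turbulent correlation is not needed).
Total minor-loss coefficient ΣK = 1·5.5 + 1·0.53 + 1·0.39 = 6.42.
ΔP = [f·L/D + ΣK]·(ρV²/2) = [0.1698·11.6/0.136 + 6.42]·(1260·2.2²/2) = [14.48 + 6.42]·3049 = 6.373e+04 Pa.
Head loss h_f = ΔP/(ρg) = 6.373e+04/(1260·9.81) = 5.16 m.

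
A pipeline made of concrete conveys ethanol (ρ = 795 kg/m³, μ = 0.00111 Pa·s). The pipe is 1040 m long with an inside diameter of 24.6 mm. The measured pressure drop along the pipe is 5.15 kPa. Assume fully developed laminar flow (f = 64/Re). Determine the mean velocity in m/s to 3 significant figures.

V ≈ 0.0844 m/s

For laminar flow, f = 64/Re with Re = ρVD/μ, so Darcy-Weisbach reduces to ΔP = 32μLV/D². Solving for V: V = ΔP·D²/(32μL) = 5150·(0.0246)²/(32·0.00111·1040) = 0.08437 m/s.
Check: Re = ρVD/μ = 795·0.08437·0.0246/0.00111 = 1486 < 2300, so the laminar assumption holds.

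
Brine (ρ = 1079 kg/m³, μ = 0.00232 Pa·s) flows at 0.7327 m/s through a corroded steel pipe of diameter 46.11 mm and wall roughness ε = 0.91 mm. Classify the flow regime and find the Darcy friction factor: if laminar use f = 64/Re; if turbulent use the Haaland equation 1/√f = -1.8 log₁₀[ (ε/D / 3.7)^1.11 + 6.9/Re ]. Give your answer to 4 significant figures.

Re = ρVD/μ = 1079·0.7327·0.04611/0.00232 = 1.571e+04.
Re > 4000 → turbulent. ε/D = 0.00091/0.04611 = 0.0197; Haaland: 1/√f = -1.8 log₁₀[0.003 + 0.000439] = 4.435, so f = 0.05085.

f ≈ 0.05085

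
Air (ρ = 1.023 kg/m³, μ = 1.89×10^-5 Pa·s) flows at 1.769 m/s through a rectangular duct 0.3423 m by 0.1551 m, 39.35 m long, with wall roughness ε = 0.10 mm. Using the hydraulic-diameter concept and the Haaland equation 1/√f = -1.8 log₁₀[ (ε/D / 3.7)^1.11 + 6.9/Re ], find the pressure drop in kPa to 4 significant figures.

ΔP ≈ 0.007809 kPa

Hydraulic diameter D_h = 4A/P = 4·(0.3423·0.1551)/(2·(0.3423+0.1551)) = 0.2124/0.9948 = 0.2135 m.
Re = ρVD_h/μ = 1.023·1.769·0.2135/1.89e-05 = 2.044e+04.
ε/D_h = 0.0001/0.2135 = 0.000468; Haaland gives 1/√f = -1.8 log₁₀[4.72e-05+0.000338] = 6.147, so f = 0.02647.
ΔP = f(L/D_h)(ρV²/2) = 0.02647·39.35/0.2135·1.601 = 7.809 Pa.
ΔP = 0.007809 kPa.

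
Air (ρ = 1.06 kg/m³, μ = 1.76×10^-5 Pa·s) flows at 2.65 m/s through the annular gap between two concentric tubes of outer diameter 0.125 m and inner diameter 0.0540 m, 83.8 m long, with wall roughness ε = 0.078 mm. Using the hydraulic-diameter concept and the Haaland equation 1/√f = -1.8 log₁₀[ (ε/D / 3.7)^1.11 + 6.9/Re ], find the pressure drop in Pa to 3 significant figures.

Hydraulic diameter D_h = 4A/P = D_o - D_i = 0.125 - 0.054 = 0.071 m.
Re = ρVD_h/μ = 1.06·2.65·0.071/1.76e-05 = 1.133e+04.
ε/D_h = 7.8e-05/0.071 = 0.0011; Haaland gives 1/√f = -1.8 log₁₀[0.000122+0.000609] = 5.646, so f = 0.03138.
ΔP = f(L/D_h)(ρV²/2) = 0.03138·83.8/0.071·3.722 = 137.8 Pa.

ΔP ≈ 138 Pa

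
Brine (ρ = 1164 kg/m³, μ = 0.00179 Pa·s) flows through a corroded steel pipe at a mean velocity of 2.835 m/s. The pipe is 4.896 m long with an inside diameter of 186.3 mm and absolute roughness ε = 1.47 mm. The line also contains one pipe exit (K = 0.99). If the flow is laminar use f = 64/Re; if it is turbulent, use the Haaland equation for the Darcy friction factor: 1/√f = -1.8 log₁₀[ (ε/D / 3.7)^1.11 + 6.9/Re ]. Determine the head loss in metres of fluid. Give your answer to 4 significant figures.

h_f ≈ 0.7856 m

Reynolds number Re = ρVD/μ = 1164 · 2.835 · 0.1863 / 0.00179 = 3.435e+05.
Re > 4000 → turbulent. Relative roughness ε/D = 0.00147/0.1863 = 0.00789. Haaland: 1/√f = -1.8 log₁₀[(0.00789/3.7)^1.11 + 6.9/3.435e+05] = -1.8 log₁₀[0.00108 + 2.01e-05] = 5.322, so f = 0.0353.
Total minor-loss coefficient ΣK = 1·0.99 = 0.99.
ΔP = [f·L/D + ΣK]·(ρV²/2) = [0.0353·4.896/0.1863 + 0.99]·(1164·2.835²/2) = [0.9277 + 0.99]·4678 = 8970 Pa.
Head loss h_f = ΔP/(ρg) = 8970/(1164·9.81) = 0.7856 m.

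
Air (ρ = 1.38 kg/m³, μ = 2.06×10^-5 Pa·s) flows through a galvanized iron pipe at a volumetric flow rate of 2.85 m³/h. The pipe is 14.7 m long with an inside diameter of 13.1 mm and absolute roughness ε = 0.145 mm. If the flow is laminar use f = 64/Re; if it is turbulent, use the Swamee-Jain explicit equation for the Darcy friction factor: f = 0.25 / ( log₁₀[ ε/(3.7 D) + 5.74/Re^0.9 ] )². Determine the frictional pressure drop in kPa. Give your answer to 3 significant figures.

Q = 2.85 m³/h = 2.85/3600 = 0.0007917 m³/s.
Cross-sectional area A = πD²/4 = π(0.0131)²/4 = 0.0001348 m²; mean velocity V = Q/A = 0.0007917/0.0001348 = 5.874 m/s.
Reynolds number Re = ρVD/μ = 1.38 · 5.874 · 0.0131 / 2.06e-05 = 5155.
Re > 4000 → turbulent. Relative roughness ε/D = 0.000145/0.0131 = 0.0111. Swamee-Jain: f = 0.25/(log₁₀[0.0111/3.7 + 5.74/5155^0.9])² = 0.25/(log₁₀[0.00299 + 0.00262])² = 0.25/(-2.251)² = 0.04934.
Darcy-Weisbach: ΔP = f(L/D)(ρV²/2) = 0.04934·(14.7/0.0131)·(1.38·5.874²/2) = 0.04934·1122·23.81 = 1318 Pa.
ΔP = 1318 Pa = 1.32 kPa.

ΔP ≈ 1.32 kPa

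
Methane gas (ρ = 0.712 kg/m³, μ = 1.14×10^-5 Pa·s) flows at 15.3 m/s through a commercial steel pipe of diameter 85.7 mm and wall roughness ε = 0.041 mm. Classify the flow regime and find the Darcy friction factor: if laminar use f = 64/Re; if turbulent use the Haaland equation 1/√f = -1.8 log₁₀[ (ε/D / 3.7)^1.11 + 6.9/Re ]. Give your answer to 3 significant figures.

Re = ρVD/μ = 0.712·15.3·0.0857/1.14e-05 = 8.189e+04.
Re > 4000 → turbulent. ε/D = 4.1e-05/0.0857 = 0.000478; Haaland: 1/√f = -1.8 log₁₀[4.83e-05 + 8.43e-05] = 6.98, so f = 0.02053.

f ≈ 0.0205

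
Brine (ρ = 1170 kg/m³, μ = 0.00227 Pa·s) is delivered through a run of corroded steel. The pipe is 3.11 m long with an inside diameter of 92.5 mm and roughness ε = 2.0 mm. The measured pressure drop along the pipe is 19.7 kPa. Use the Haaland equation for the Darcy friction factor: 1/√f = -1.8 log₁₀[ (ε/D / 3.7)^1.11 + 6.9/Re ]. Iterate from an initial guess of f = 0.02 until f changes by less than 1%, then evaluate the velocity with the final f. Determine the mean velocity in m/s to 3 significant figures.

V ≈ 4.46 m/s

Rearranging Darcy-Weisbach: V = √(2·ΔP·D/(f·L·ρ)). With ε/D = 0.002/0.0925 = 0.0216, iterate starting from f = 0.02:
  f = 0.02 → V = √(2·1.97e+04·0.0925/(0.02·3.11·1170)) = 7.077 m/s; Re = ρVD/μ = 3.374e+05; f → 0.05033
  f = 0.05033 → V = 4.461 m/s; Re = 2.127e+05; f → 0.0504
Converged (Δf/f < 1%). With the final f = 0.0504: V = √(2·1.97e+04·0.0925/(0.0504·3.11·1170)) = 4.458 m/s.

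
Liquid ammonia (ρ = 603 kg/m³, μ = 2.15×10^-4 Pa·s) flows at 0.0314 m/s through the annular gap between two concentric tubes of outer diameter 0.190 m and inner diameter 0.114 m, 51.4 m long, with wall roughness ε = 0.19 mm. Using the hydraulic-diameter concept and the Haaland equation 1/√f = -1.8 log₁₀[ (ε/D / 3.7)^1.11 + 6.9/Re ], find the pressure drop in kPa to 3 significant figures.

ΔP ≈ 0.00751 kPa

Hydraulic diameter D_h = 4A/P = D_o - D_i = 0.19 - 0.114 = 0.076 m.
Re = ρVD_h/μ = 603·0.0314·0.076/0.000215 = 6693.
ε/D_h = 0.00019/0.076 = 0.0025; Haaland gives 1/√f = -1.8 log₁₀[0.000303+0.00103] = 5.175, so f = 0.03734.
ΔP = f(L/D_h)(ρV²/2) = 0.03734·51.4/0.076·0.2973 = 7.507 Pa.
ΔP = 0.00751 kPa.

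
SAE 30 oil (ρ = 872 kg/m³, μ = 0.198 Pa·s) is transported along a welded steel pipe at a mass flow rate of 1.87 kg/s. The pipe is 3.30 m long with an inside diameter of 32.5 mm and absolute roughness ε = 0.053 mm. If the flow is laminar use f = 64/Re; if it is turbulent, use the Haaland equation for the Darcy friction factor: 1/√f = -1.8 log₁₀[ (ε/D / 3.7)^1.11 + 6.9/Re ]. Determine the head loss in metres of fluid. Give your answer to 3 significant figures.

h_f ≈ 5.98 m

A = πD²/4 = π(0.0325)²/4 = 0.0008296 m²; mean velocity V = ṁ/(ρA) = 1.87/(872 · 0.0008296) = 2.585 m/s.
Reynolds number Re = ρVD/μ = 872 · 2.585 · 0.0325 / 0.198 = 370.
Re < 2300 → laminar flow, so f = 64/Re = 64/370 = 0.173 (the turbulent correlation is not needed).
Darcy-Weisbach: ΔP = f(L/D)(ρV²/2) = 0.173·(3.3/0.0325)·(872·2.585²/2) = 0.173·101.5·2914 = 5.117e+04 Pa.
Head loss h_f = ΔP/(ρg) = 5.117e+04/(872·9.81) = 5.98 m.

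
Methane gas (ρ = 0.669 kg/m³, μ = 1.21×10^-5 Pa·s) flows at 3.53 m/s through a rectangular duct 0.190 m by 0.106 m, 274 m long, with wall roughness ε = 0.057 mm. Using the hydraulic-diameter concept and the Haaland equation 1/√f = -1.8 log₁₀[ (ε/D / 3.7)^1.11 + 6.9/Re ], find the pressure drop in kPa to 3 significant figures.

Hydraulic diameter D_h = 4A/P = 4·(0.19·0.106)/(2·(0.19+0.106)) = 0.08056/0.592 = 0.1361 m.
Re = ρVD_h/μ = 0.669·3.53·0.1361/1.21e-05 = 2.656e+04.
ε/D_h = 5.7e-05/0.1361 = 0.000419; Haaland gives 1/√f = -1.8 log₁₀[4.17e-05+0.00026] = 6.337, so f = 0.0249.
ΔP = f(L/D_h)(ρV²/2) = 0.0249·274/0.1361·4.168 = 209 Pa.
ΔP = 0.209 kPa.

ΔP ≈ 0.209 kPa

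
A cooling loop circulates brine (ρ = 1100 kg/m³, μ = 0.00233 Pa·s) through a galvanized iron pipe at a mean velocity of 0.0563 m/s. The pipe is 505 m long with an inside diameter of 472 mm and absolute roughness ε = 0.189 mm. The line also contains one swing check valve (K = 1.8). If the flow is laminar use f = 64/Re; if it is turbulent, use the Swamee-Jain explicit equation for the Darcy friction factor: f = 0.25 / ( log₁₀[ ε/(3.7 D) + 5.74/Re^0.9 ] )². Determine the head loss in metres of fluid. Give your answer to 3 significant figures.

Reynolds number Re = ρVD/μ = 1100 · 0.0563 · 0.472 / 0.00233 = 1.255e+04.
Re > 4000 → turbulent. Relative roughness ε/D = 0.000189/0.472 = 0.0004. Swamee-Jain: f = 0.25/(log₁₀[0.0004/3.7 + 5.74/1.255e+04^0.9])² = 0.25/(log₁₀[0.000108 + 0.00118])² = 0.25/(-2.891)² = 0.0299.
Total minor-loss coefficient ΣK = 1·1.8 = 1.8.
ΔP = [f·L/D + ΣK]·(ρV²/2) = [0.0299·505/0.472 + 1.8]·(1100·0.0563²/2) = [31.99 + 1.8]·1.743 = 58.91 Pa.
Head loss h_f = ΔP/(ρg) = 58.91/(1100·9.81) = 0.00546 m.

h_f ≈ 0.00546 m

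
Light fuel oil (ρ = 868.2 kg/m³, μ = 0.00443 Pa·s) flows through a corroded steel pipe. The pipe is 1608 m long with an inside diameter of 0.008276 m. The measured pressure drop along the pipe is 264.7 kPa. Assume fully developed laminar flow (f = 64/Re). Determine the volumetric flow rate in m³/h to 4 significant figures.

For laminar flow, f = 64/Re with Re = ρVD/μ, so Darcy-Weisbach reduces to ΔP = 32μLV/D². Solving for V: V = ΔP·D²/(32μL) = 2.647e+05·(0.008276)²/(32·0.00443·1608) = 0.07953 m/s.
Check: Re = ρVD/μ = 868.2·0.07953·0.008276/0.00443 = 129 < 2300, so the laminar assumption holds.
Q = V·A = 0.07953·(π/4·0.008276²) = 4.278e-06 m³/s = 0.01540 m³/h.

Q ≈ 0.01540 m³/h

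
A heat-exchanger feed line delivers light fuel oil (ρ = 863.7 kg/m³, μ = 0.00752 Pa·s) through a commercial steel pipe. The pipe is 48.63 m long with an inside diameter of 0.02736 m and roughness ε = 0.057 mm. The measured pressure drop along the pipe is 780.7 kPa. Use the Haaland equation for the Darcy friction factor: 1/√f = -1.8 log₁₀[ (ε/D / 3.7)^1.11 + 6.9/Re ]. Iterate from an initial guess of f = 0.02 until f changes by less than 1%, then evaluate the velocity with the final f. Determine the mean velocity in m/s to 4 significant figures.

V ≈ 5.817 m/s

Rearranging Darcy-Weisbach: V = √(2·ΔP·D/(f·L·ρ)). With ε/D = 5.7e-05/0.02736 = 0.00208, iterate starting from f = 0.02:
  f = 0.02 → V = √(2·7.807e+05·0.02736/(0.02·48.63·863.7)) = 7.131 m/s; Re = ρVD/μ = 2.241e+04; f → 0.02912
  f = 0.02912 → V = 5.91 m/s; Re = 1.857e+04; f → 0.02998
  f = 0.02998 → V = 5.824 m/s; Re = 1.83e+04; f → 0.03005
Converged (Δf/f < 1%). With the final f = 0.03005: V = √(2·7.807e+05·0.02736/(0.03005·48.63·863.7)) = 5.817 m/s.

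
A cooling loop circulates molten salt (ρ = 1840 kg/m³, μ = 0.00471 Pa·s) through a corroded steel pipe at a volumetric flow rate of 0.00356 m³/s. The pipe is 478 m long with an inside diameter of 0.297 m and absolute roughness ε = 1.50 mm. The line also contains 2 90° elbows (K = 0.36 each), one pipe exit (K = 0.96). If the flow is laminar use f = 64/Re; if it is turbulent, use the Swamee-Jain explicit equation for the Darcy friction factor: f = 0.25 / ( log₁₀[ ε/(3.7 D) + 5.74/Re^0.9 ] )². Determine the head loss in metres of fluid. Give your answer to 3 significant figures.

h_f ≈ 0.00935 m

Cross-sectional area A = πD²/4 = π(0.297)²/4 = 0.06928 m²; mean velocity V = Q/A = 0.00356/0.06928 = 0.05139 m/s.
Reynolds number Re = ρVD/μ = 1840 · 0.05139 · 0.297 / 0.00471 = 5962.
Re > 4000 → turbulent. Relative roughness ε/D = 0.0015/0.297 = 0.00505. Swamee-Jain: f = 0.25/(log₁₀[0.00505/3.7 + 5.74/5962^0.9])² = 0.25/(log₁₀[0.00137 + 0.0023])² = 0.25/(-2.436)² = 0.04212.
Total minor-loss coefficient ΣK = 2·0.36 + 1·0.96 = 1.68.
ΔP = [f·L/D + ΣK]·(ρV²/2) = [0.04212·478/0.297 + 1.68]·(1840·0.05139²/2) = [67.78 + 1.68]·2.429 = 168.8 Pa.
Head loss h_f = ΔP/(ρg) = 168.8/(1840·9.81) = 0.00935 m.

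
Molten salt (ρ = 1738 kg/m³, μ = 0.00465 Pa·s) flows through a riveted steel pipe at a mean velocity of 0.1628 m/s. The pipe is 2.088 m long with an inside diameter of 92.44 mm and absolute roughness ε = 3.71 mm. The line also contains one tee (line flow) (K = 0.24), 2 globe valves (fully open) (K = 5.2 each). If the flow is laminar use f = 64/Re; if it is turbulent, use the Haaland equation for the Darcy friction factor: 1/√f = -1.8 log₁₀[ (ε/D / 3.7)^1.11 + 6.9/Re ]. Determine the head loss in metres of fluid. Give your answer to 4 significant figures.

h_f ≈ 0.01650 m

Reynolds number Re = ρVD/μ = 1738 · 0.1628 · 0.09244 / 0.00465 = 5625.
Re > 4000 → turbulent. Relative roughness ε/D = 0.00371/0.09244 = 0.0401. Haaland: 1/√f = -1.8 log₁₀[(0.0401/3.7)^1.11 + 6.9/5625] = -1.8 log₁₀[0.00659 + 0.00123] = 3.792, so f = 0.06954.
Total minor-loss coefficient ΣK = 1·0.24 + 2·5.2 = 10.6.
ΔP = [f·L/D + ΣK]·(ρV²/2) = [0.06954·2.088/0.09244 + 10.6]·(1738·0.1628²/2) = [1.571 + 10.6]·23.03 = 281.2 Pa.
Head loss h_f = ΔP/(ρg) = 281.2/(1738·9.81) = 0.01650 m.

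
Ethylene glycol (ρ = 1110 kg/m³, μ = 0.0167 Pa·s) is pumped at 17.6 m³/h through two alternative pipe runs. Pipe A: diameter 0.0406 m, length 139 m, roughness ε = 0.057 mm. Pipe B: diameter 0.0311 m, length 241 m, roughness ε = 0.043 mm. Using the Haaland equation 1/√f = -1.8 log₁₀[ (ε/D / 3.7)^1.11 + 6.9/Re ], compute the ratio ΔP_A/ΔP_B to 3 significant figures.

Pipe A: V = Q/A = 0.004889/0.001295 = 3.776 m/s; Re = 1.019e+04; ε/D = 0.0014; Haaland → f = 0.03259; ΔP_A = f(L/D)(ρV²/2) = 8.831e+05 Pa.
Pipe B: V = Q/A = 0.004889/0.0007596 = 6.436 m/s; Re = 1.33e+04; ε/D = 0.00138; Haaland → f = 0.03071; ΔP_B = f(L/D)(ρV²/2) = 5.47e+06 Pa.
ΔP_A/ΔP_B = 8.831e+05/5.47e+06 = 0.161.

ΔP_A/ΔP_B ≈ 0.161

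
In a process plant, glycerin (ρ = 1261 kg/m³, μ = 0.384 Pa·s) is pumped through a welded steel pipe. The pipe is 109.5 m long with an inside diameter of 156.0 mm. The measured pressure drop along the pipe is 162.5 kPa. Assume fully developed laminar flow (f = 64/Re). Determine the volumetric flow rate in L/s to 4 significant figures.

Q ≈ 56.18 L/s

For laminar flow, f = 64/Re with Re = ρVD/μ, so Darcy-Weisbach reduces to ΔP = 32μLV/D². Solving for V: V = ΔP·D²/(32μL) = 1.625e+05·(0.156)²/(32·0.384·109.5) = 2.939 m/s.
Check: Re = ρVD/μ = 1261·2.939·0.156/0.384 = 1506 < 2300, so the laminar assumption holds.
Q = V·A = 2.939·(π/4·0.156²) = 0.05618 m³/s = 56.18 L/s.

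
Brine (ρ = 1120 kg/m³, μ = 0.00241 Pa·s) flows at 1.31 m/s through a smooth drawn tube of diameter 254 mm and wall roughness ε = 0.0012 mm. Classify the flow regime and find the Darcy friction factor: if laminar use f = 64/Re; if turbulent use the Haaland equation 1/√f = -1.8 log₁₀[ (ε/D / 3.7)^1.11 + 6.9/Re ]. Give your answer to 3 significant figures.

f ≈ 0.0163

Re = ρVD/μ = 1120·1.31·0.254/0.00241 = 1.546e+05.
Re > 4000 → turbulent. ε/D = 1.2e-06/0.254 = 4.72e-06; Haaland: 1/√f = -1.8 log₁₀[2.87e-07 + 4.46e-05] = 7.826, so f = 0.01633.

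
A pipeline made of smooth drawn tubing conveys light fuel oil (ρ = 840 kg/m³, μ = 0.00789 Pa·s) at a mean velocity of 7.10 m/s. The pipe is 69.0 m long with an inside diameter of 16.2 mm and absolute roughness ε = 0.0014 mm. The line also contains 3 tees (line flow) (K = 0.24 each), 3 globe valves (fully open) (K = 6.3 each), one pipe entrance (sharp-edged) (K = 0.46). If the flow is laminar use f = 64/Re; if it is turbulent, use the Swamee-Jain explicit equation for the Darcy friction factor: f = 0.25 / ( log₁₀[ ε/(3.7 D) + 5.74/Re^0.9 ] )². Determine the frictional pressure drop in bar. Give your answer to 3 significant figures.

ΔP ≈ 30.8 bar

Reynolds number Re = ρVD/μ = 840 · 7.1 · 0.0162 / 0.00789 = 1.225e+04.
Re > 4000 → turbulent. Relative roughness ε/D = 1.4e-06/0.0162 = 8.64e-05. Swamee-Jain: f = 0.25/(log₁₀[8.64e-05/3.7 + 5.74/1.225e+04^0.9])² = 0.25/(log₁₀[2.34e-05 + 0.0012])² = 0.25/(-2.912)² = 0.02948.
Total minor-loss coefficient ΣK = 3·0.24 + 3·6.3 + 1·0.46 = 20.1.
ΔP = [f·L/D + ΣK]·(ρV²/2) = [0.02948·69/0.0162 + 20.1]·(840·7.1²/2) = [125.6 + 20.1]·2.117e+04 = 3.084e+06 Pa.
ΔP = 3.084e+06 Pa = 30.8 bar.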